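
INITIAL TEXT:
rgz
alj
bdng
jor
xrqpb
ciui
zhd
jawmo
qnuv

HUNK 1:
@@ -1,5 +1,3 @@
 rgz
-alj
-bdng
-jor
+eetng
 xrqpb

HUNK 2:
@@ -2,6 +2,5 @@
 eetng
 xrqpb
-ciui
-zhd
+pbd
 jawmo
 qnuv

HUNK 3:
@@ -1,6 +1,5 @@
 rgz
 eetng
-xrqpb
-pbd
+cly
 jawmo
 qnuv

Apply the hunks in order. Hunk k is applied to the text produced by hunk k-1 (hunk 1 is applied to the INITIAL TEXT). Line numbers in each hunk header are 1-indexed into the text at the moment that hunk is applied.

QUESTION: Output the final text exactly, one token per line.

Hunk 1: at line 1 remove [alj,bdng,jor] add [eetng] -> 7 lines: rgz eetng xrqpb ciui zhd jawmo qnuv
Hunk 2: at line 2 remove [ciui,zhd] add [pbd] -> 6 lines: rgz eetng xrqpb pbd jawmo qnuv
Hunk 3: at line 1 remove [xrqpb,pbd] add [cly] -> 5 lines: rgz eetng cly jawmo qnuv

Answer: rgz
eetng
cly
jawmo
qnuv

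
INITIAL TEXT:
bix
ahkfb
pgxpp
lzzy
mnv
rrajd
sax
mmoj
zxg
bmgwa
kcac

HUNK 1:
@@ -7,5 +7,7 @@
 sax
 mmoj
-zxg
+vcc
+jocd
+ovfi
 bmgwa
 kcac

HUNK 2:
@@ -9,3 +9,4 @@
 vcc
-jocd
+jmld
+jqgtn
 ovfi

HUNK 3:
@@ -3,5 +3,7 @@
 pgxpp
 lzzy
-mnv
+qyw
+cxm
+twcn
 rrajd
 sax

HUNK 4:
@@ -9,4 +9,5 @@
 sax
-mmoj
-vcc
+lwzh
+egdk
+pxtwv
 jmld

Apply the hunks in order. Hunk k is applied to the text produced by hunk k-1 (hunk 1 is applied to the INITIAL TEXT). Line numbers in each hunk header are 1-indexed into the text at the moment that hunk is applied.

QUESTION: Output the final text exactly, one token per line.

Answer: bix
ahkfb
pgxpp
lzzy
qyw
cxm
twcn
rrajd
sax
lwzh
egdk
pxtwv
jmld
jqgtn
ovfi
bmgwa
kcac

Derivation:
Hunk 1: at line 7 remove [zxg] add [vcc,jocd,ovfi] -> 13 lines: bix ahkfb pgxpp lzzy mnv rrajd sax mmoj vcc jocd ovfi bmgwa kcac
Hunk 2: at line 9 remove [jocd] add [jmld,jqgtn] -> 14 lines: bix ahkfb pgxpp lzzy mnv rrajd sax mmoj vcc jmld jqgtn ovfi bmgwa kcac
Hunk 3: at line 3 remove [mnv] add [qyw,cxm,twcn] -> 16 lines: bix ahkfb pgxpp lzzy qyw cxm twcn rrajd sax mmoj vcc jmld jqgtn ovfi bmgwa kcac
Hunk 4: at line 9 remove [mmoj,vcc] add [lwzh,egdk,pxtwv] -> 17 lines: bix ahkfb pgxpp lzzy qyw cxm twcn rrajd sax lwzh egdk pxtwv jmld jqgtn ovfi bmgwa kcac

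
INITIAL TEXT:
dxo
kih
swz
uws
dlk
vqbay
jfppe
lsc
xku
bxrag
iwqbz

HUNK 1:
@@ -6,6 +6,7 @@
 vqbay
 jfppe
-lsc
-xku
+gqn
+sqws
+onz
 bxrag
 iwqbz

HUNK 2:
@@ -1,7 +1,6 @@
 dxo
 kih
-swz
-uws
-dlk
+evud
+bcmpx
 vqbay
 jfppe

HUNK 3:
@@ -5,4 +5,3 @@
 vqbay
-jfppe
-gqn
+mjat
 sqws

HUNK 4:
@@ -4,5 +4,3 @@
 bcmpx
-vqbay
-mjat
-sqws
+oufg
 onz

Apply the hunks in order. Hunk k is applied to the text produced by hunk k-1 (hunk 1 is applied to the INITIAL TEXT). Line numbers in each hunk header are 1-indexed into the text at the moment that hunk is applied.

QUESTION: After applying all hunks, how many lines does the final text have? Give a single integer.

Hunk 1: at line 6 remove [lsc,xku] add [gqn,sqws,onz] -> 12 lines: dxo kih swz uws dlk vqbay jfppe gqn sqws onz bxrag iwqbz
Hunk 2: at line 1 remove [swz,uws,dlk] add [evud,bcmpx] -> 11 lines: dxo kih evud bcmpx vqbay jfppe gqn sqws onz bxrag iwqbz
Hunk 3: at line 5 remove [jfppe,gqn] add [mjat] -> 10 lines: dxo kih evud bcmpx vqbay mjat sqws onz bxrag iwqbz
Hunk 4: at line 4 remove [vqbay,mjat,sqws] add [oufg] -> 8 lines: dxo kih evud bcmpx oufg onz bxrag iwqbz
Final line count: 8

Answer: 8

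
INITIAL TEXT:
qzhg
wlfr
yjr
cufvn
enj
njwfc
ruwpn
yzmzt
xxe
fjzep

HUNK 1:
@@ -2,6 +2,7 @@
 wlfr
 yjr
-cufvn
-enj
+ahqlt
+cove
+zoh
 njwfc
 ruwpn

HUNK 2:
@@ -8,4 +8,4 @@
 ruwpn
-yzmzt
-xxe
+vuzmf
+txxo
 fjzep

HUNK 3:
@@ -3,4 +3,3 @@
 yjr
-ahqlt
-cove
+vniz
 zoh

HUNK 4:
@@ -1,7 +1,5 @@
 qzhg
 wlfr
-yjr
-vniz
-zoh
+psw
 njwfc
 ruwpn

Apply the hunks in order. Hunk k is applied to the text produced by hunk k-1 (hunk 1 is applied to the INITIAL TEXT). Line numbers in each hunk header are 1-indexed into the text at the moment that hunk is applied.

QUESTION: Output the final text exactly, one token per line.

Answer: qzhg
wlfr
psw
njwfc
ruwpn
vuzmf
txxo
fjzep

Derivation:
Hunk 1: at line 2 remove [cufvn,enj] add [ahqlt,cove,zoh] -> 11 lines: qzhg wlfr yjr ahqlt cove zoh njwfc ruwpn yzmzt xxe fjzep
Hunk 2: at line 8 remove [yzmzt,xxe] add [vuzmf,txxo] -> 11 lines: qzhg wlfr yjr ahqlt cove zoh njwfc ruwpn vuzmf txxo fjzep
Hunk 3: at line 3 remove [ahqlt,cove] add [vniz] -> 10 lines: qzhg wlfr yjr vniz zoh njwfc ruwpn vuzmf txxo fjzep
Hunk 4: at line 1 remove [yjr,vniz,zoh] add [psw] -> 8 lines: qzhg wlfr psw njwfc ruwpn vuzmf txxo fjzep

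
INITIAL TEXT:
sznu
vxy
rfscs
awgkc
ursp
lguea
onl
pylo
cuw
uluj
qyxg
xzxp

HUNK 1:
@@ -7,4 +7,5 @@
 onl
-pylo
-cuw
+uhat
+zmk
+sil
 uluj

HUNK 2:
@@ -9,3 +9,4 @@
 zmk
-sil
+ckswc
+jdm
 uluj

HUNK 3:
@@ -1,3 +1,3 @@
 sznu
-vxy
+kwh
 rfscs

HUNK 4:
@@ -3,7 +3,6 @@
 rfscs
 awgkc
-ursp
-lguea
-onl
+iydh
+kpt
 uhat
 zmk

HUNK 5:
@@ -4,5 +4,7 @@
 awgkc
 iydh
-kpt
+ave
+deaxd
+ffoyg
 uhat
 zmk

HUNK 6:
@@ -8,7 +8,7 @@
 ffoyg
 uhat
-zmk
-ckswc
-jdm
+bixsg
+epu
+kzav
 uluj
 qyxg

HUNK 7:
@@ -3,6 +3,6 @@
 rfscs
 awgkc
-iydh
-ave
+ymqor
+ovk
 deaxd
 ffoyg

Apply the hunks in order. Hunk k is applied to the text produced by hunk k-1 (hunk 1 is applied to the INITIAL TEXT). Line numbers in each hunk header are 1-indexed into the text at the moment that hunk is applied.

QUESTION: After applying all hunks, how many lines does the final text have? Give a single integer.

Answer: 15

Derivation:
Hunk 1: at line 7 remove [pylo,cuw] add [uhat,zmk,sil] -> 13 lines: sznu vxy rfscs awgkc ursp lguea onl uhat zmk sil uluj qyxg xzxp
Hunk 2: at line 9 remove [sil] add [ckswc,jdm] -> 14 lines: sznu vxy rfscs awgkc ursp lguea onl uhat zmk ckswc jdm uluj qyxg xzxp
Hunk 3: at line 1 remove [vxy] add [kwh] -> 14 lines: sznu kwh rfscs awgkc ursp lguea onl uhat zmk ckswc jdm uluj qyxg xzxp
Hunk 4: at line 3 remove [ursp,lguea,onl] add [iydh,kpt] -> 13 lines: sznu kwh rfscs awgkc iydh kpt uhat zmk ckswc jdm uluj qyxg xzxp
Hunk 5: at line 4 remove [kpt] add [ave,deaxd,ffoyg] -> 15 lines: sznu kwh rfscs awgkc iydh ave deaxd ffoyg uhat zmk ckswc jdm uluj qyxg xzxp
Hunk 6: at line 8 remove [zmk,ckswc,jdm] add [bixsg,epu,kzav] -> 15 lines: sznu kwh rfscs awgkc iydh ave deaxd ffoyg uhat bixsg epu kzav uluj qyxg xzxp
Hunk 7: at line 3 remove [iydh,ave] add [ymqor,ovk] -> 15 lines: sznu kwh rfscs awgkc ymqor ovk deaxd ffoyg uhat bixsg epu kzav uluj qyxg xzxp
Final line count: 15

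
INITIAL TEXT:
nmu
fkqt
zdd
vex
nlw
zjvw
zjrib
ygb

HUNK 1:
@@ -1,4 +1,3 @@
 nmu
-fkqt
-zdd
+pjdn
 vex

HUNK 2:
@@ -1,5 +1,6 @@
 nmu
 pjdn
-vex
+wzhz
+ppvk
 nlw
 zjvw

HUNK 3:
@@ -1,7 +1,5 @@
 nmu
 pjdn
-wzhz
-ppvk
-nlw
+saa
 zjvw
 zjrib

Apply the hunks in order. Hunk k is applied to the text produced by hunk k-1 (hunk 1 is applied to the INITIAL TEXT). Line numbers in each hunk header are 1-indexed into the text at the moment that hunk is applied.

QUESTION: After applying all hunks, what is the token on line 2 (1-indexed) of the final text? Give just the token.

Answer: pjdn

Derivation:
Hunk 1: at line 1 remove [fkqt,zdd] add [pjdn] -> 7 lines: nmu pjdn vex nlw zjvw zjrib ygb
Hunk 2: at line 1 remove [vex] add [wzhz,ppvk] -> 8 lines: nmu pjdn wzhz ppvk nlw zjvw zjrib ygb
Hunk 3: at line 1 remove [wzhz,ppvk,nlw] add [saa] -> 6 lines: nmu pjdn saa zjvw zjrib ygb
Final line 2: pjdn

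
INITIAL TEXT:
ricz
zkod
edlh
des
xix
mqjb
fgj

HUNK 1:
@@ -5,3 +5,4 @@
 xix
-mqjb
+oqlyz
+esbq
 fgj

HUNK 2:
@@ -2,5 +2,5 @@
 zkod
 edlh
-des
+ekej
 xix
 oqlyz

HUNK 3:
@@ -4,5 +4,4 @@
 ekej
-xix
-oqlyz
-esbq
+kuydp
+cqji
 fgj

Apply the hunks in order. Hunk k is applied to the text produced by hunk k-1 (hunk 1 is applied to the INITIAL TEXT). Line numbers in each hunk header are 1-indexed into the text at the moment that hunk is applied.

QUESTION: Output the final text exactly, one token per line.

Answer: ricz
zkod
edlh
ekej
kuydp
cqji
fgj

Derivation:
Hunk 1: at line 5 remove [mqjb] add [oqlyz,esbq] -> 8 lines: ricz zkod edlh des xix oqlyz esbq fgj
Hunk 2: at line 2 remove [des] add [ekej] -> 8 lines: ricz zkod edlh ekej xix oqlyz esbq fgj
Hunk 3: at line 4 remove [xix,oqlyz,esbq] add [kuydp,cqji] -> 7 lines: ricz zkod edlh ekej kuydp cqji fgj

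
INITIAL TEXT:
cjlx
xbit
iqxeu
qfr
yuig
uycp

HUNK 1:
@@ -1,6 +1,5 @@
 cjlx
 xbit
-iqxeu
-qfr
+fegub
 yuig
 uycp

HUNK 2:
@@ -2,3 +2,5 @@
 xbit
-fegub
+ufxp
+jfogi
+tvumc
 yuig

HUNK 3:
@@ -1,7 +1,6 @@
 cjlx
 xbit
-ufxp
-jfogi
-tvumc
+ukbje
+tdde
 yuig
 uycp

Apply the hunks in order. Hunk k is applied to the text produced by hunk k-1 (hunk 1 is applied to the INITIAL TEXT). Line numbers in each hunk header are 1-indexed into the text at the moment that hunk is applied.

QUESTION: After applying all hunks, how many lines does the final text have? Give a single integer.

Hunk 1: at line 1 remove [iqxeu,qfr] add [fegub] -> 5 lines: cjlx xbit fegub yuig uycp
Hunk 2: at line 2 remove [fegub] add [ufxp,jfogi,tvumc] -> 7 lines: cjlx xbit ufxp jfogi tvumc yuig uycp
Hunk 3: at line 1 remove [ufxp,jfogi,tvumc] add [ukbje,tdde] -> 6 lines: cjlx xbit ukbje tdde yuig uycp
Final line count: 6

Answer: 6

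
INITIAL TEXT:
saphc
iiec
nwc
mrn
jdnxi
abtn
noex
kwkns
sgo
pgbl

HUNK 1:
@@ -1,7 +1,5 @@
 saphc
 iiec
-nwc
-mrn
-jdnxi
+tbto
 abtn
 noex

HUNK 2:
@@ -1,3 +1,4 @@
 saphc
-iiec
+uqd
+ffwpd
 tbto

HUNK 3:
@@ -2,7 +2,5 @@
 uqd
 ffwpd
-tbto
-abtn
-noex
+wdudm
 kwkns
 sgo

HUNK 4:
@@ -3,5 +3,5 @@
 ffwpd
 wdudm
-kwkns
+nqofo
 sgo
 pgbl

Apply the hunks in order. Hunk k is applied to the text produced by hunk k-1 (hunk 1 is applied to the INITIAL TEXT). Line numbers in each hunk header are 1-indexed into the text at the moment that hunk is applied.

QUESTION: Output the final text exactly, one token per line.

Answer: saphc
uqd
ffwpd
wdudm
nqofo
sgo
pgbl

Derivation:
Hunk 1: at line 1 remove [nwc,mrn,jdnxi] add [tbto] -> 8 lines: saphc iiec tbto abtn noex kwkns sgo pgbl
Hunk 2: at line 1 remove [iiec] add [uqd,ffwpd] -> 9 lines: saphc uqd ffwpd tbto abtn noex kwkns sgo pgbl
Hunk 3: at line 2 remove [tbto,abtn,noex] add [wdudm] -> 7 lines: saphc uqd ffwpd wdudm kwkns sgo pgbl
Hunk 4: at line 3 remove [kwkns] add [nqofo] -> 7 lines: saphc uqd ffwpd wdudm nqofo sgo pgbl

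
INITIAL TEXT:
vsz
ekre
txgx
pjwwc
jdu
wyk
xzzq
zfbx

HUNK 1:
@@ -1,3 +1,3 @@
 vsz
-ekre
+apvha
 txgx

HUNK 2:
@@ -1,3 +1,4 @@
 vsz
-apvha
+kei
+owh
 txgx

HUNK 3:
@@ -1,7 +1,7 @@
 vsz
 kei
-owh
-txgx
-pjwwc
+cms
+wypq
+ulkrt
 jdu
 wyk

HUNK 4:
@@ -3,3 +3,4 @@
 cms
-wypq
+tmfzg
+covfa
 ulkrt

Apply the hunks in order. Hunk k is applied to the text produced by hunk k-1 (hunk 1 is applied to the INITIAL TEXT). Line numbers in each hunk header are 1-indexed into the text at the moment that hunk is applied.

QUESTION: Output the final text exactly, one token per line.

Hunk 1: at line 1 remove [ekre] add [apvha] -> 8 lines: vsz apvha txgx pjwwc jdu wyk xzzq zfbx
Hunk 2: at line 1 remove [apvha] add [kei,owh] -> 9 lines: vsz kei owh txgx pjwwc jdu wyk xzzq zfbx
Hunk 3: at line 1 remove [owh,txgx,pjwwc] add [cms,wypq,ulkrt] -> 9 lines: vsz kei cms wypq ulkrt jdu wyk xzzq zfbx
Hunk 4: at line 3 remove [wypq] add [tmfzg,covfa] -> 10 lines: vsz kei cms tmfzg covfa ulkrt jdu wyk xzzq zfbx

Answer: vsz
kei
cms
tmfzg
covfa
ulkrt
jdu
wyk
xzzq
zfbx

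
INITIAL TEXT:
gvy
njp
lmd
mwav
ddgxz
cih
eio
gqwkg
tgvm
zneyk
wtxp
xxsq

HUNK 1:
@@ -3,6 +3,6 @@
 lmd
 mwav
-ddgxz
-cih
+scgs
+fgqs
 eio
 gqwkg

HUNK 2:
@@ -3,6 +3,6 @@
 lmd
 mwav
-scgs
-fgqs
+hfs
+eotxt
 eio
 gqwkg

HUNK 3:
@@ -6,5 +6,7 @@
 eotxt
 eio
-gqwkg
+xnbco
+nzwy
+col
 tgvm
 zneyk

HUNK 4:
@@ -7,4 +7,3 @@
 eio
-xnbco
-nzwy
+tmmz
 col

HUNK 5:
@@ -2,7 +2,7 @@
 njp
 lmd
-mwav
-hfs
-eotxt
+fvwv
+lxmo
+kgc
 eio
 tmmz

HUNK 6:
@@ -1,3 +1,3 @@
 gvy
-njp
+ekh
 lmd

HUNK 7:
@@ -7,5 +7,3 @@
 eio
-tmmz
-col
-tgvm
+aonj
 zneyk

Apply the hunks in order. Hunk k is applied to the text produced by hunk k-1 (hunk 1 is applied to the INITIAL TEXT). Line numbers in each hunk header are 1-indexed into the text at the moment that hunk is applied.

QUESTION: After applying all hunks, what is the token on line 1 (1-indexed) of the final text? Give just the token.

Answer: gvy

Derivation:
Hunk 1: at line 3 remove [ddgxz,cih] add [scgs,fgqs] -> 12 lines: gvy njp lmd mwav scgs fgqs eio gqwkg tgvm zneyk wtxp xxsq
Hunk 2: at line 3 remove [scgs,fgqs] add [hfs,eotxt] -> 12 lines: gvy njp lmd mwav hfs eotxt eio gqwkg tgvm zneyk wtxp xxsq
Hunk 3: at line 6 remove [gqwkg] add [xnbco,nzwy,col] -> 14 lines: gvy njp lmd mwav hfs eotxt eio xnbco nzwy col tgvm zneyk wtxp xxsq
Hunk 4: at line 7 remove [xnbco,nzwy] add [tmmz] -> 13 lines: gvy njp lmd mwav hfs eotxt eio tmmz col tgvm zneyk wtxp xxsq
Hunk 5: at line 2 remove [mwav,hfs,eotxt] add [fvwv,lxmo,kgc] -> 13 lines: gvy njp lmd fvwv lxmo kgc eio tmmz col tgvm zneyk wtxp xxsq
Hunk 6: at line 1 remove [njp] add [ekh] -> 13 lines: gvy ekh lmd fvwv lxmo kgc eio tmmz col tgvm zneyk wtxp xxsq
Hunk 7: at line 7 remove [tmmz,col,tgvm] add [aonj] -> 11 lines: gvy ekh lmd fvwv lxmo kgc eio aonj zneyk wtxp xxsq
Final line 1: gvy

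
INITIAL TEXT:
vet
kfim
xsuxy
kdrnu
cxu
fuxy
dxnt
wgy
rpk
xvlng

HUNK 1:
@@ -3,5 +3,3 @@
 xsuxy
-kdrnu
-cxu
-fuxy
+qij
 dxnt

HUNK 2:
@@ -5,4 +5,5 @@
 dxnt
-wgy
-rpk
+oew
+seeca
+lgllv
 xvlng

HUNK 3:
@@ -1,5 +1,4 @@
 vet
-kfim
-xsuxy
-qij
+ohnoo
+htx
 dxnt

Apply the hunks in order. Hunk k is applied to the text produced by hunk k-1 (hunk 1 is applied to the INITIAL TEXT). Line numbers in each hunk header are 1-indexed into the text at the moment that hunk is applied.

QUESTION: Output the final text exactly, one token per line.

Answer: vet
ohnoo
htx
dxnt
oew
seeca
lgllv
xvlng

Derivation:
Hunk 1: at line 3 remove [kdrnu,cxu,fuxy] add [qij] -> 8 lines: vet kfim xsuxy qij dxnt wgy rpk xvlng
Hunk 2: at line 5 remove [wgy,rpk] add [oew,seeca,lgllv] -> 9 lines: vet kfim xsuxy qij dxnt oew seeca lgllv xvlng
Hunk 3: at line 1 remove [kfim,xsuxy,qij] add [ohnoo,htx] -> 8 lines: vet ohnoo htx dxnt oew seeca lgllv xvlng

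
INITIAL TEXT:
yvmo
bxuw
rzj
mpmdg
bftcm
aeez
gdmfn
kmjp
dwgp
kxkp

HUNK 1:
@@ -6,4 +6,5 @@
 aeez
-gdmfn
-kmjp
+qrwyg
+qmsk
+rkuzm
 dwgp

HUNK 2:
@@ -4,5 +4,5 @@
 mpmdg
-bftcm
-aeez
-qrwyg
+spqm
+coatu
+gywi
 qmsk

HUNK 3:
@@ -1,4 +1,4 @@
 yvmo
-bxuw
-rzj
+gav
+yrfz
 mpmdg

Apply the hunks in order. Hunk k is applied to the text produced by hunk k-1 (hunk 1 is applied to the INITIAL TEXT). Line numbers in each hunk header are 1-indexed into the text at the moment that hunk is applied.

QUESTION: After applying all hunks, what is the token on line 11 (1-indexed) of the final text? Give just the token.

Answer: kxkp

Derivation:
Hunk 1: at line 6 remove [gdmfn,kmjp] add [qrwyg,qmsk,rkuzm] -> 11 lines: yvmo bxuw rzj mpmdg bftcm aeez qrwyg qmsk rkuzm dwgp kxkp
Hunk 2: at line 4 remove [bftcm,aeez,qrwyg] add [spqm,coatu,gywi] -> 11 lines: yvmo bxuw rzj mpmdg spqm coatu gywi qmsk rkuzm dwgp kxkp
Hunk 3: at line 1 remove [bxuw,rzj] add [gav,yrfz] -> 11 lines: yvmo gav yrfz mpmdg spqm coatu gywi qmsk rkuzm dwgp kxkp
Final line 11: kxkp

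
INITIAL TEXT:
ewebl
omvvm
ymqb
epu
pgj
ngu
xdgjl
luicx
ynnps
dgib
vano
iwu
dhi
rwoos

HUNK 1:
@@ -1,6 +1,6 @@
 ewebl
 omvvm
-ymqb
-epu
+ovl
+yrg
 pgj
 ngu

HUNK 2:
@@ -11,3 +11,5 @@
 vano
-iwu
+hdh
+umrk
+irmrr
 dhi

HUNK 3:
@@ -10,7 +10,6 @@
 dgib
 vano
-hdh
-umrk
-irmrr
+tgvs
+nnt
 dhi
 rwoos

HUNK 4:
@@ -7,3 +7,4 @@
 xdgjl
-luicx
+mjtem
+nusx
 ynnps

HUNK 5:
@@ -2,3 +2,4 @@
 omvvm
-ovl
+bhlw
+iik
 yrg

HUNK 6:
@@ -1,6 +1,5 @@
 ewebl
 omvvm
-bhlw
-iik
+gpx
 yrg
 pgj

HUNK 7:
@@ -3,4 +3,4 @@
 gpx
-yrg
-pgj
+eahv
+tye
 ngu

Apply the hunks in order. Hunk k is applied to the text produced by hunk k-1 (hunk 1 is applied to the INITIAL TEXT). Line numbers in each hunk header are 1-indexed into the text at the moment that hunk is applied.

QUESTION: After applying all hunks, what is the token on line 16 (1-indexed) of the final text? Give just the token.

Answer: rwoos

Derivation:
Hunk 1: at line 1 remove [ymqb,epu] add [ovl,yrg] -> 14 lines: ewebl omvvm ovl yrg pgj ngu xdgjl luicx ynnps dgib vano iwu dhi rwoos
Hunk 2: at line 11 remove [iwu] add [hdh,umrk,irmrr] -> 16 lines: ewebl omvvm ovl yrg pgj ngu xdgjl luicx ynnps dgib vano hdh umrk irmrr dhi rwoos
Hunk 3: at line 10 remove [hdh,umrk,irmrr] add [tgvs,nnt] -> 15 lines: ewebl omvvm ovl yrg pgj ngu xdgjl luicx ynnps dgib vano tgvs nnt dhi rwoos
Hunk 4: at line 7 remove [luicx] add [mjtem,nusx] -> 16 lines: ewebl omvvm ovl yrg pgj ngu xdgjl mjtem nusx ynnps dgib vano tgvs nnt dhi rwoos
Hunk 5: at line 2 remove [ovl] add [bhlw,iik] -> 17 lines: ewebl omvvm bhlw iik yrg pgj ngu xdgjl mjtem nusx ynnps dgib vano tgvs nnt dhi rwoos
Hunk 6: at line 1 remove [bhlw,iik] add [gpx] -> 16 lines: ewebl omvvm gpx yrg pgj ngu xdgjl mjtem nusx ynnps dgib vano tgvs nnt dhi rwoos
Hunk 7: at line 3 remove [yrg,pgj] add [eahv,tye] -> 16 lines: ewebl omvvm gpx eahv tye ngu xdgjl mjtem nusx ynnps dgib vano tgvs nnt dhi rwoos
Final line 16: rwoos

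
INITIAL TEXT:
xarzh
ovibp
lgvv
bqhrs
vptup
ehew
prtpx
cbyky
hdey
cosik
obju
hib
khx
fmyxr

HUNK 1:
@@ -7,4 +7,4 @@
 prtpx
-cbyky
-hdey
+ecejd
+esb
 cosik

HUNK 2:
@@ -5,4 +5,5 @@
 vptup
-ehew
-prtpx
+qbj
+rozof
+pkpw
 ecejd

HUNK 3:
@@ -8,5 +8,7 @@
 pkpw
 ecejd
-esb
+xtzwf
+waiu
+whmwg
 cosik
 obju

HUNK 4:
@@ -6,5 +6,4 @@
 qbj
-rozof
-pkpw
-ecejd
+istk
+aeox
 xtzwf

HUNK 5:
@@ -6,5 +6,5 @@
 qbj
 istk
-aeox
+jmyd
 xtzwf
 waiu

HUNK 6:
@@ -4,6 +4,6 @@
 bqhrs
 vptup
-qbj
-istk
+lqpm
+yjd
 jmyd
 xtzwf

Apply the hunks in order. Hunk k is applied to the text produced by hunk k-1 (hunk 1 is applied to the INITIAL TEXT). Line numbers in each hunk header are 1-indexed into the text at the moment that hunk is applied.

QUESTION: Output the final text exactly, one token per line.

Answer: xarzh
ovibp
lgvv
bqhrs
vptup
lqpm
yjd
jmyd
xtzwf
waiu
whmwg
cosik
obju
hib
khx
fmyxr

Derivation:
Hunk 1: at line 7 remove [cbyky,hdey] add [ecejd,esb] -> 14 lines: xarzh ovibp lgvv bqhrs vptup ehew prtpx ecejd esb cosik obju hib khx fmyxr
Hunk 2: at line 5 remove [ehew,prtpx] add [qbj,rozof,pkpw] -> 15 lines: xarzh ovibp lgvv bqhrs vptup qbj rozof pkpw ecejd esb cosik obju hib khx fmyxr
Hunk 3: at line 8 remove [esb] add [xtzwf,waiu,whmwg] -> 17 lines: xarzh ovibp lgvv bqhrs vptup qbj rozof pkpw ecejd xtzwf waiu whmwg cosik obju hib khx fmyxr
Hunk 4: at line 6 remove [rozof,pkpw,ecejd] add [istk,aeox] -> 16 lines: xarzh ovibp lgvv bqhrs vptup qbj istk aeox xtzwf waiu whmwg cosik obju hib khx fmyxr
Hunk 5: at line 6 remove [aeox] add [jmyd] -> 16 lines: xarzh ovibp lgvv bqhrs vptup qbj istk jmyd xtzwf waiu whmwg cosik obju hib khx fmyxr
Hunk 6: at line 4 remove [qbj,istk] add [lqpm,yjd] -> 16 lines: xarzh ovibp lgvv bqhrs vptup lqpm yjd jmyd xtzwf waiu whmwg cosik obju hib khx fmyxr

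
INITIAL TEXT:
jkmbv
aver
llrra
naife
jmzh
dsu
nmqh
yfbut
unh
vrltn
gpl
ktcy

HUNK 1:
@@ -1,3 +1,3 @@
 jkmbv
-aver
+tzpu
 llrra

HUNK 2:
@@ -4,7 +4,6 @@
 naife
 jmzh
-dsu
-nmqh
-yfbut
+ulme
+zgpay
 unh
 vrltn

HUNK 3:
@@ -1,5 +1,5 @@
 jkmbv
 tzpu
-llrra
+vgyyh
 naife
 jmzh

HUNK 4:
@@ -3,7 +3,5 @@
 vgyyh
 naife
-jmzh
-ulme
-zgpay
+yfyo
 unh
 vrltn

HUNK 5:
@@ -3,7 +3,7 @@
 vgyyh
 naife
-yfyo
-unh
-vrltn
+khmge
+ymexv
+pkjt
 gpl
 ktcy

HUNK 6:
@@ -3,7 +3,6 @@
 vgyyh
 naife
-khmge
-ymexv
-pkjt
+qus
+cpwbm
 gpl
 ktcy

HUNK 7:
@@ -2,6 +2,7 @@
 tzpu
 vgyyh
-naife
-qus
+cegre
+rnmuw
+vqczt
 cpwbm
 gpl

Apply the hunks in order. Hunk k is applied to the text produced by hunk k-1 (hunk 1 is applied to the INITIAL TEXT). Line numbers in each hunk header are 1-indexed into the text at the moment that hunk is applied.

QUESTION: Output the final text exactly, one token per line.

Answer: jkmbv
tzpu
vgyyh
cegre
rnmuw
vqczt
cpwbm
gpl
ktcy

Derivation:
Hunk 1: at line 1 remove [aver] add [tzpu] -> 12 lines: jkmbv tzpu llrra naife jmzh dsu nmqh yfbut unh vrltn gpl ktcy
Hunk 2: at line 4 remove [dsu,nmqh,yfbut] add [ulme,zgpay] -> 11 lines: jkmbv tzpu llrra naife jmzh ulme zgpay unh vrltn gpl ktcy
Hunk 3: at line 1 remove [llrra] add [vgyyh] -> 11 lines: jkmbv tzpu vgyyh naife jmzh ulme zgpay unh vrltn gpl ktcy
Hunk 4: at line 3 remove [jmzh,ulme,zgpay] add [yfyo] -> 9 lines: jkmbv tzpu vgyyh naife yfyo unh vrltn gpl ktcy
Hunk 5: at line 3 remove [yfyo,unh,vrltn] add [khmge,ymexv,pkjt] -> 9 lines: jkmbv tzpu vgyyh naife khmge ymexv pkjt gpl ktcy
Hunk 6: at line 3 remove [khmge,ymexv,pkjt] add [qus,cpwbm] -> 8 lines: jkmbv tzpu vgyyh naife qus cpwbm gpl ktcy
Hunk 7: at line 2 remove [naife,qus] add [cegre,rnmuw,vqczt] -> 9 lines: jkmbv tzpu vgyyh cegre rnmuw vqczt cpwbm gpl ktcy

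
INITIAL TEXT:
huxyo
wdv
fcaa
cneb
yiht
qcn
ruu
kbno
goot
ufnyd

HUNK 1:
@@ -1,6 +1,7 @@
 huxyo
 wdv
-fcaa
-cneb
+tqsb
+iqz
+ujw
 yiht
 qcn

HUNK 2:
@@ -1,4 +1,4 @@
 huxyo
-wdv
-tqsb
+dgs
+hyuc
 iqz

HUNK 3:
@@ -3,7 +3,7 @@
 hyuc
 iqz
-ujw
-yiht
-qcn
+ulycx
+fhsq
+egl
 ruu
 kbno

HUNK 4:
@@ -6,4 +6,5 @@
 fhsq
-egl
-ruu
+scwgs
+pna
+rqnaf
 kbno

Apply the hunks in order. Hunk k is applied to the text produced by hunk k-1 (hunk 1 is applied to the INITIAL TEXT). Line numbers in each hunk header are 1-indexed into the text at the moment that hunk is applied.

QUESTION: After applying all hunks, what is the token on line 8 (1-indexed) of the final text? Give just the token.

Hunk 1: at line 1 remove [fcaa,cneb] add [tqsb,iqz,ujw] -> 11 lines: huxyo wdv tqsb iqz ujw yiht qcn ruu kbno goot ufnyd
Hunk 2: at line 1 remove [wdv,tqsb] add [dgs,hyuc] -> 11 lines: huxyo dgs hyuc iqz ujw yiht qcn ruu kbno goot ufnyd
Hunk 3: at line 3 remove [ujw,yiht,qcn] add [ulycx,fhsq,egl] -> 11 lines: huxyo dgs hyuc iqz ulycx fhsq egl ruu kbno goot ufnyd
Hunk 4: at line 6 remove [egl,ruu] add [scwgs,pna,rqnaf] -> 12 lines: huxyo dgs hyuc iqz ulycx fhsq scwgs pna rqnaf kbno goot ufnyd
Final line 8: pna

Answer: pna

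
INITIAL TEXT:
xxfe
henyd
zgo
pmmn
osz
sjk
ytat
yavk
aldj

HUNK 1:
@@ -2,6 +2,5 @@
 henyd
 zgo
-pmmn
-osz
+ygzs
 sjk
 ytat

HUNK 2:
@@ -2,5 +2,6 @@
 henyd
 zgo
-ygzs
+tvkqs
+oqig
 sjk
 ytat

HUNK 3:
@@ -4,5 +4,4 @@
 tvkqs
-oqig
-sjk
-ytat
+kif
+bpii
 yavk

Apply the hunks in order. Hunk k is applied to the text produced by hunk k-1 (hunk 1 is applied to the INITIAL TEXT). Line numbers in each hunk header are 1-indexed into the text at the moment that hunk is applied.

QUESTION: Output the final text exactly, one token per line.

Answer: xxfe
henyd
zgo
tvkqs
kif
bpii
yavk
aldj

Derivation:
Hunk 1: at line 2 remove [pmmn,osz] add [ygzs] -> 8 lines: xxfe henyd zgo ygzs sjk ytat yavk aldj
Hunk 2: at line 2 remove [ygzs] add [tvkqs,oqig] -> 9 lines: xxfe henyd zgo tvkqs oqig sjk ytat yavk aldj
Hunk 3: at line 4 remove [oqig,sjk,ytat] add [kif,bpii] -> 8 lines: xxfe henyd zgo tvkqs kif bpii yavk aldj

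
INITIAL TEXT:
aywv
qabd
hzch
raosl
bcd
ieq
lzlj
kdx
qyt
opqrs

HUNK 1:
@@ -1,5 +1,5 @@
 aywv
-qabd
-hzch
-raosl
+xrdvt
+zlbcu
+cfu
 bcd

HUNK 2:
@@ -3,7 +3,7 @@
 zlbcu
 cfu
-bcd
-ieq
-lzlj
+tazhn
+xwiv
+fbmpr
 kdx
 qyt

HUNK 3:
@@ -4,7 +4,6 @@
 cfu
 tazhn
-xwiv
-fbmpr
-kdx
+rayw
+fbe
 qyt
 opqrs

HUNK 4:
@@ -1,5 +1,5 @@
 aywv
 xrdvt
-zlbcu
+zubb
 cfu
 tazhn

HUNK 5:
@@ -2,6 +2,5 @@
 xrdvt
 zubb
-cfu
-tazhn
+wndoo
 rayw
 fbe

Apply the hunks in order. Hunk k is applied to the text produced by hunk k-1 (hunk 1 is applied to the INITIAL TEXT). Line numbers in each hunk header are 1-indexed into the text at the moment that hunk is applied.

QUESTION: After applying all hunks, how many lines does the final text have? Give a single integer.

Answer: 8

Derivation:
Hunk 1: at line 1 remove [qabd,hzch,raosl] add [xrdvt,zlbcu,cfu] -> 10 lines: aywv xrdvt zlbcu cfu bcd ieq lzlj kdx qyt opqrs
Hunk 2: at line 3 remove [bcd,ieq,lzlj] add [tazhn,xwiv,fbmpr] -> 10 lines: aywv xrdvt zlbcu cfu tazhn xwiv fbmpr kdx qyt opqrs
Hunk 3: at line 4 remove [xwiv,fbmpr,kdx] add [rayw,fbe] -> 9 lines: aywv xrdvt zlbcu cfu tazhn rayw fbe qyt opqrs
Hunk 4: at line 1 remove [zlbcu] add [zubb] -> 9 lines: aywv xrdvt zubb cfu tazhn rayw fbe qyt opqrs
Hunk 5: at line 2 remove [cfu,tazhn] add [wndoo] -> 8 lines: aywv xrdvt zubb wndoo rayw fbe qyt opqrs
Final line count: 8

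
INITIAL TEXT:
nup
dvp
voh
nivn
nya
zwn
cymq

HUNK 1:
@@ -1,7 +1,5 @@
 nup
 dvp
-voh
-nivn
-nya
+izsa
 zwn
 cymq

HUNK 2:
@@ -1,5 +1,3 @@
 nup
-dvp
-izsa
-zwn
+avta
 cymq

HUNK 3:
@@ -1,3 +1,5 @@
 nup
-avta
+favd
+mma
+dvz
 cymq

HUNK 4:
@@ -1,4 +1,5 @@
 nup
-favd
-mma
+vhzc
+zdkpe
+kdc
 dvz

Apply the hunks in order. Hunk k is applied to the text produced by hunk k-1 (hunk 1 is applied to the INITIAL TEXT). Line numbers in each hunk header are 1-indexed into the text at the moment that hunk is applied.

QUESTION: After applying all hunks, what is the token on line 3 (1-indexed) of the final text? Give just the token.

Hunk 1: at line 1 remove [voh,nivn,nya] add [izsa] -> 5 lines: nup dvp izsa zwn cymq
Hunk 2: at line 1 remove [dvp,izsa,zwn] add [avta] -> 3 lines: nup avta cymq
Hunk 3: at line 1 remove [avta] add [favd,mma,dvz] -> 5 lines: nup favd mma dvz cymq
Hunk 4: at line 1 remove [favd,mma] add [vhzc,zdkpe,kdc] -> 6 lines: nup vhzc zdkpe kdc dvz cymq
Final line 3: zdkpe

Answer: zdkpe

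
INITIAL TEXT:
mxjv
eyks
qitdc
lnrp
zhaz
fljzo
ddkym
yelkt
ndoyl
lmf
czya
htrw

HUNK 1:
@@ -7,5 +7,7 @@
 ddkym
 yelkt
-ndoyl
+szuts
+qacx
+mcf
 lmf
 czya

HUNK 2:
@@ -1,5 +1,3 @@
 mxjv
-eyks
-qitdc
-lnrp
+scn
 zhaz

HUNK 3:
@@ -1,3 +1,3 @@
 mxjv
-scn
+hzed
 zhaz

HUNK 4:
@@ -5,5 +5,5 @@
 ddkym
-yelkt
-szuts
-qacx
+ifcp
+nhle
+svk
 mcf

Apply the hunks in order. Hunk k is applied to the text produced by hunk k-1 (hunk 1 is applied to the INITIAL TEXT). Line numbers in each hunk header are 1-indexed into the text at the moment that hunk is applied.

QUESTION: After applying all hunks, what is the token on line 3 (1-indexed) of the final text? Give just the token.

Hunk 1: at line 7 remove [ndoyl] add [szuts,qacx,mcf] -> 14 lines: mxjv eyks qitdc lnrp zhaz fljzo ddkym yelkt szuts qacx mcf lmf czya htrw
Hunk 2: at line 1 remove [eyks,qitdc,lnrp] add [scn] -> 12 lines: mxjv scn zhaz fljzo ddkym yelkt szuts qacx mcf lmf czya htrw
Hunk 3: at line 1 remove [scn] add [hzed] -> 12 lines: mxjv hzed zhaz fljzo ddkym yelkt szuts qacx mcf lmf czya htrw
Hunk 4: at line 5 remove [yelkt,szuts,qacx] add [ifcp,nhle,svk] -> 12 lines: mxjv hzed zhaz fljzo ddkym ifcp nhle svk mcf lmf czya htrw
Final line 3: zhaz

Answer: zhaz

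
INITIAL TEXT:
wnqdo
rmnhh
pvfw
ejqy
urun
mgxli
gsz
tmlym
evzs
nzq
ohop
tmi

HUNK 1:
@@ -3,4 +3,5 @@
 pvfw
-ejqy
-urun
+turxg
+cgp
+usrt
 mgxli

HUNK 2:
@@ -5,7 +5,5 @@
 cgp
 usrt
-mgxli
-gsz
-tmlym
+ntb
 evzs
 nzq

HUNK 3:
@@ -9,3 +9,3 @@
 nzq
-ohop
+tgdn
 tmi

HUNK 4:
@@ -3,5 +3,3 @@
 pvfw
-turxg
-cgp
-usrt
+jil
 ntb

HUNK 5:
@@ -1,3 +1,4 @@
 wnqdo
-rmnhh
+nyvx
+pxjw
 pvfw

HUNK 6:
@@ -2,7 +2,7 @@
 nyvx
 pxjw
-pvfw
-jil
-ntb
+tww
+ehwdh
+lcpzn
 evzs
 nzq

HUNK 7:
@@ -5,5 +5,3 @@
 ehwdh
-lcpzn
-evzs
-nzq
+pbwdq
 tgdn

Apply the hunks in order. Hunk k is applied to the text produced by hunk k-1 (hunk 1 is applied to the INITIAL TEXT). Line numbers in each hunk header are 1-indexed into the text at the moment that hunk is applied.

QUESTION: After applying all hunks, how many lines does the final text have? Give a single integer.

Hunk 1: at line 3 remove [ejqy,urun] add [turxg,cgp,usrt] -> 13 lines: wnqdo rmnhh pvfw turxg cgp usrt mgxli gsz tmlym evzs nzq ohop tmi
Hunk 2: at line 5 remove [mgxli,gsz,tmlym] add [ntb] -> 11 lines: wnqdo rmnhh pvfw turxg cgp usrt ntb evzs nzq ohop tmi
Hunk 3: at line 9 remove [ohop] add [tgdn] -> 11 lines: wnqdo rmnhh pvfw turxg cgp usrt ntb evzs nzq tgdn tmi
Hunk 4: at line 3 remove [turxg,cgp,usrt] add [jil] -> 9 lines: wnqdo rmnhh pvfw jil ntb evzs nzq tgdn tmi
Hunk 5: at line 1 remove [rmnhh] add [nyvx,pxjw] -> 10 lines: wnqdo nyvx pxjw pvfw jil ntb evzs nzq tgdn tmi
Hunk 6: at line 2 remove [pvfw,jil,ntb] add [tww,ehwdh,lcpzn] -> 10 lines: wnqdo nyvx pxjw tww ehwdh lcpzn evzs nzq tgdn tmi
Hunk 7: at line 5 remove [lcpzn,evzs,nzq] add [pbwdq] -> 8 lines: wnqdo nyvx pxjw tww ehwdh pbwdq tgdn tmi
Final line count: 8

Answer: 8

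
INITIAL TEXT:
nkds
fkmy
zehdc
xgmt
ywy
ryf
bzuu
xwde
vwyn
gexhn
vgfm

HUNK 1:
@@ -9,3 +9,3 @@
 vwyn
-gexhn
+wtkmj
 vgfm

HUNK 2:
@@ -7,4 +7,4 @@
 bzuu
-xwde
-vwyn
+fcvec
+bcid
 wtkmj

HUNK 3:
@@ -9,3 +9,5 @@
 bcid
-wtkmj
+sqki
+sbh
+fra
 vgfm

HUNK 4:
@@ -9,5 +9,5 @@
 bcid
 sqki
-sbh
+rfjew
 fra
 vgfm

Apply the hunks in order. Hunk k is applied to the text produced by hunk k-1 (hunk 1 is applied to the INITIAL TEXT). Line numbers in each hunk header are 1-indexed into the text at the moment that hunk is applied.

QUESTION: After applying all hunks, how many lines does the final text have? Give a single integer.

Hunk 1: at line 9 remove [gexhn] add [wtkmj] -> 11 lines: nkds fkmy zehdc xgmt ywy ryf bzuu xwde vwyn wtkmj vgfm
Hunk 2: at line 7 remove [xwde,vwyn] add [fcvec,bcid] -> 11 lines: nkds fkmy zehdc xgmt ywy ryf bzuu fcvec bcid wtkmj vgfm
Hunk 3: at line 9 remove [wtkmj] add [sqki,sbh,fra] -> 13 lines: nkds fkmy zehdc xgmt ywy ryf bzuu fcvec bcid sqki sbh fra vgfm
Hunk 4: at line 9 remove [sbh] add [rfjew] -> 13 lines: nkds fkmy zehdc xgmt ywy ryf bzuu fcvec bcid sqki rfjew fra vgfm
Final line count: 13

Answer: 13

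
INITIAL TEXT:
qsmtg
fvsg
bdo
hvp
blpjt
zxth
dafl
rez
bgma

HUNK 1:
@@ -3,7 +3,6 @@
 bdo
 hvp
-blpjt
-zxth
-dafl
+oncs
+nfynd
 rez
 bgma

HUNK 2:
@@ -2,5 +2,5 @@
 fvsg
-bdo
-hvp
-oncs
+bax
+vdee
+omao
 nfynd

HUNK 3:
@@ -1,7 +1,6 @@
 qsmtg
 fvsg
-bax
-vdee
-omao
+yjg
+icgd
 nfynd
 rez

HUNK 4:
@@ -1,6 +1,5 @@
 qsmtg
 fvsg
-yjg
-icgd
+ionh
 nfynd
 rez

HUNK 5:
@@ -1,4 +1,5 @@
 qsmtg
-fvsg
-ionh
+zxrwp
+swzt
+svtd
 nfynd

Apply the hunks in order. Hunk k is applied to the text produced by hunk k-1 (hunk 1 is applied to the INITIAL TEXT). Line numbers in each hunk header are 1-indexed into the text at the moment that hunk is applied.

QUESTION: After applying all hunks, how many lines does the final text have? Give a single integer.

Hunk 1: at line 3 remove [blpjt,zxth,dafl] add [oncs,nfynd] -> 8 lines: qsmtg fvsg bdo hvp oncs nfynd rez bgma
Hunk 2: at line 2 remove [bdo,hvp,oncs] add [bax,vdee,omao] -> 8 lines: qsmtg fvsg bax vdee omao nfynd rez bgma
Hunk 3: at line 1 remove [bax,vdee,omao] add [yjg,icgd] -> 7 lines: qsmtg fvsg yjg icgd nfynd rez bgma
Hunk 4: at line 1 remove [yjg,icgd] add [ionh] -> 6 lines: qsmtg fvsg ionh nfynd rez bgma
Hunk 5: at line 1 remove [fvsg,ionh] add [zxrwp,swzt,svtd] -> 7 lines: qsmtg zxrwp swzt svtd nfynd rez bgma
Final line count: 7

Answer: 7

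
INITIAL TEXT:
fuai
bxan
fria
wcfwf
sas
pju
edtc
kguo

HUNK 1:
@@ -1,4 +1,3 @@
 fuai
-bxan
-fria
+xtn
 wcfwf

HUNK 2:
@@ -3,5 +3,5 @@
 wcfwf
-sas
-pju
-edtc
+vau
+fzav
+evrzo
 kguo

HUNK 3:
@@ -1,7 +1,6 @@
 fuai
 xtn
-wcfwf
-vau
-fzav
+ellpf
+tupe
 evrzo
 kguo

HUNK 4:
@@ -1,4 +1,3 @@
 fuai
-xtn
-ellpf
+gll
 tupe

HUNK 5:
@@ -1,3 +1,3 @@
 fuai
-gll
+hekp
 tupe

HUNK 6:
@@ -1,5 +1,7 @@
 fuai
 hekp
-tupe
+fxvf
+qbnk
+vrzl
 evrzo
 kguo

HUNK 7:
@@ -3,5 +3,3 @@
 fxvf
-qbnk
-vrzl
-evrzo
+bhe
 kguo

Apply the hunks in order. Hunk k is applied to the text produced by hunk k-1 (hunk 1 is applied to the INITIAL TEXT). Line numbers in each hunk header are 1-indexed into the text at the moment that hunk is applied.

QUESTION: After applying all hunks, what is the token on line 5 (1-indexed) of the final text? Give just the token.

Hunk 1: at line 1 remove [bxan,fria] add [xtn] -> 7 lines: fuai xtn wcfwf sas pju edtc kguo
Hunk 2: at line 3 remove [sas,pju,edtc] add [vau,fzav,evrzo] -> 7 lines: fuai xtn wcfwf vau fzav evrzo kguo
Hunk 3: at line 1 remove [wcfwf,vau,fzav] add [ellpf,tupe] -> 6 lines: fuai xtn ellpf tupe evrzo kguo
Hunk 4: at line 1 remove [xtn,ellpf] add [gll] -> 5 lines: fuai gll tupe evrzo kguo
Hunk 5: at line 1 remove [gll] add [hekp] -> 5 lines: fuai hekp tupe evrzo kguo
Hunk 6: at line 1 remove [tupe] add [fxvf,qbnk,vrzl] -> 7 lines: fuai hekp fxvf qbnk vrzl evrzo kguo
Hunk 7: at line 3 remove [qbnk,vrzl,evrzo] add [bhe] -> 5 lines: fuai hekp fxvf bhe kguo
Final line 5: kguo

Answer: kguo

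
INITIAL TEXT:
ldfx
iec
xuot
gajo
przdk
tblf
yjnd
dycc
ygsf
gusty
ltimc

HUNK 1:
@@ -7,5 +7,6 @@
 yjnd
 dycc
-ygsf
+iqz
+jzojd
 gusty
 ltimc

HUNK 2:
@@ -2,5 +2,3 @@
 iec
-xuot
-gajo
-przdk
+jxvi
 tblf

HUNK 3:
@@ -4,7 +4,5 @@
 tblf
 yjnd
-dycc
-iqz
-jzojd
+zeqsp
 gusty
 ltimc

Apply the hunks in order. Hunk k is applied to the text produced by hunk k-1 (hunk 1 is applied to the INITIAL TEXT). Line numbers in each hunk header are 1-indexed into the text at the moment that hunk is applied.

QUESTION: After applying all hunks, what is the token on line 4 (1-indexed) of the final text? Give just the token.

Answer: tblf

Derivation:
Hunk 1: at line 7 remove [ygsf] add [iqz,jzojd] -> 12 lines: ldfx iec xuot gajo przdk tblf yjnd dycc iqz jzojd gusty ltimc
Hunk 2: at line 2 remove [xuot,gajo,przdk] add [jxvi] -> 10 lines: ldfx iec jxvi tblf yjnd dycc iqz jzojd gusty ltimc
Hunk 3: at line 4 remove [dycc,iqz,jzojd] add [zeqsp] -> 8 lines: ldfx iec jxvi tblf yjnd zeqsp gusty ltimc
Final line 4: tblf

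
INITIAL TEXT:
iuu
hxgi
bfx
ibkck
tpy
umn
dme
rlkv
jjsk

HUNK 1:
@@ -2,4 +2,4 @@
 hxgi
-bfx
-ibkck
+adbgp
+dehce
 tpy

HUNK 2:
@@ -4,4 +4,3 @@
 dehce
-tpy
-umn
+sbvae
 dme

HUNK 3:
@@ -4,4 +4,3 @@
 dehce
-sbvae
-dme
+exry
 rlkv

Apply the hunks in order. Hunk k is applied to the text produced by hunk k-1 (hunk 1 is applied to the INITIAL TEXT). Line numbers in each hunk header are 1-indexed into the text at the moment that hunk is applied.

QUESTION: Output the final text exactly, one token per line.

Answer: iuu
hxgi
adbgp
dehce
exry
rlkv
jjsk

Derivation:
Hunk 1: at line 2 remove [bfx,ibkck] add [adbgp,dehce] -> 9 lines: iuu hxgi adbgp dehce tpy umn dme rlkv jjsk
Hunk 2: at line 4 remove [tpy,umn] add [sbvae] -> 8 lines: iuu hxgi adbgp dehce sbvae dme rlkv jjsk
Hunk 3: at line 4 remove [sbvae,dme] add [exry] -> 7 lines: iuu hxgi adbgp dehce exry rlkv jjsk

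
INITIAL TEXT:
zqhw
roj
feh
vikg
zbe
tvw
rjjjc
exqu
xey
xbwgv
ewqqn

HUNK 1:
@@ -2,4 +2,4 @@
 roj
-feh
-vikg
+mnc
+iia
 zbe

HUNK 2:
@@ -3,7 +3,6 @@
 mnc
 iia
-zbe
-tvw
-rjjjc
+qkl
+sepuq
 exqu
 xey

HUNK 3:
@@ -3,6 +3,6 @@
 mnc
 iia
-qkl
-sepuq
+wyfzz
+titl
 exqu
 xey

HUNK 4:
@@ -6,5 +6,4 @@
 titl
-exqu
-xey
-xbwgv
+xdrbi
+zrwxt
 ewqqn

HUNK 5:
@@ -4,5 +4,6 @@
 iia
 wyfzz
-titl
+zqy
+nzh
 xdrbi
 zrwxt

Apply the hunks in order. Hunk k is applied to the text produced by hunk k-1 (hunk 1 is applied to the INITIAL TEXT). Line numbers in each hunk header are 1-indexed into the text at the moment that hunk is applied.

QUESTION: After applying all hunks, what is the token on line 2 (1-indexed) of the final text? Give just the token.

Hunk 1: at line 2 remove [feh,vikg] add [mnc,iia] -> 11 lines: zqhw roj mnc iia zbe tvw rjjjc exqu xey xbwgv ewqqn
Hunk 2: at line 3 remove [zbe,tvw,rjjjc] add [qkl,sepuq] -> 10 lines: zqhw roj mnc iia qkl sepuq exqu xey xbwgv ewqqn
Hunk 3: at line 3 remove [qkl,sepuq] add [wyfzz,titl] -> 10 lines: zqhw roj mnc iia wyfzz titl exqu xey xbwgv ewqqn
Hunk 4: at line 6 remove [exqu,xey,xbwgv] add [xdrbi,zrwxt] -> 9 lines: zqhw roj mnc iia wyfzz titl xdrbi zrwxt ewqqn
Hunk 5: at line 4 remove [titl] add [zqy,nzh] -> 10 lines: zqhw roj mnc iia wyfzz zqy nzh xdrbi zrwxt ewqqn
Final line 2: roj

Answer: roj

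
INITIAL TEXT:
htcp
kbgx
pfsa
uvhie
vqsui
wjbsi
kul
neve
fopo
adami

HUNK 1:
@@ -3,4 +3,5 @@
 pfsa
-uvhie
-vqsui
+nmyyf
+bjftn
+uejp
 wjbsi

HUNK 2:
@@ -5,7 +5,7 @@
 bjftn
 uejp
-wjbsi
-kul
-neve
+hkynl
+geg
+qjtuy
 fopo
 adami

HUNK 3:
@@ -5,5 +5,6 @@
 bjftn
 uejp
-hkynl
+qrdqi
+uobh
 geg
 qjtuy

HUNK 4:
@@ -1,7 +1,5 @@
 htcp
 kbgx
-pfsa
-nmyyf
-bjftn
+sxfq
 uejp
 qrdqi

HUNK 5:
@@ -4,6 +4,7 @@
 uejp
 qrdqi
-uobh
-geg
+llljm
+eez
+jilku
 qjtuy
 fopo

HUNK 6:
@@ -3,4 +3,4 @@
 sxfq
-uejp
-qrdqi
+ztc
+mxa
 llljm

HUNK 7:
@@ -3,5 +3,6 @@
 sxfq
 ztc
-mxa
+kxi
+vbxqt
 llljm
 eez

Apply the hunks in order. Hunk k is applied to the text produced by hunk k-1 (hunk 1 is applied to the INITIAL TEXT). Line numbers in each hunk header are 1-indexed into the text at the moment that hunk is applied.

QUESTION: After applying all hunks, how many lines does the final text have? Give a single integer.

Answer: 12

Derivation:
Hunk 1: at line 3 remove [uvhie,vqsui] add [nmyyf,bjftn,uejp] -> 11 lines: htcp kbgx pfsa nmyyf bjftn uejp wjbsi kul neve fopo adami
Hunk 2: at line 5 remove [wjbsi,kul,neve] add [hkynl,geg,qjtuy] -> 11 lines: htcp kbgx pfsa nmyyf bjftn uejp hkynl geg qjtuy fopo adami
Hunk 3: at line 5 remove [hkynl] add [qrdqi,uobh] -> 12 lines: htcp kbgx pfsa nmyyf bjftn uejp qrdqi uobh geg qjtuy fopo adami
Hunk 4: at line 1 remove [pfsa,nmyyf,bjftn] add [sxfq] -> 10 lines: htcp kbgx sxfq uejp qrdqi uobh geg qjtuy fopo adami
Hunk 5: at line 4 remove [uobh,geg] add [llljm,eez,jilku] -> 11 lines: htcp kbgx sxfq uejp qrdqi llljm eez jilku qjtuy fopo adami
Hunk 6: at line 3 remove [uejp,qrdqi] add [ztc,mxa] -> 11 lines: htcp kbgx sxfq ztc mxa llljm eez jilku qjtuy fopo adami
Hunk 7: at line 3 remove [mxa] add [kxi,vbxqt] -> 12 lines: htcp kbgx sxfq ztc kxi vbxqt llljm eez jilku qjtuy fopo adami
Final line count: 12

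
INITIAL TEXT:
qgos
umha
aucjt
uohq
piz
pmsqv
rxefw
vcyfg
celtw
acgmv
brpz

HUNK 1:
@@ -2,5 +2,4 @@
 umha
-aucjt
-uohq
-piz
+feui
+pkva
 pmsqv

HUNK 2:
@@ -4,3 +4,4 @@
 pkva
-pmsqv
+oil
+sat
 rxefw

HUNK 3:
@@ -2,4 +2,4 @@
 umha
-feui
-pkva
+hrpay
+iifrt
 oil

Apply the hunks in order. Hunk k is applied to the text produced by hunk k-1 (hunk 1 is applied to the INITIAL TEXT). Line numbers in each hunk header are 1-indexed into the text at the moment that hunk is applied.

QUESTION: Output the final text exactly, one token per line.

Answer: qgos
umha
hrpay
iifrt
oil
sat
rxefw
vcyfg
celtw
acgmv
brpz

Derivation:
Hunk 1: at line 2 remove [aucjt,uohq,piz] add [feui,pkva] -> 10 lines: qgos umha feui pkva pmsqv rxefw vcyfg celtw acgmv brpz
Hunk 2: at line 4 remove [pmsqv] add [oil,sat] -> 11 lines: qgos umha feui pkva oil sat rxefw vcyfg celtw acgmv brpz
Hunk 3: at line 2 remove [feui,pkva] add [hrpay,iifrt] -> 11 lines: qgos umha hrpay iifrt oil sat rxefw vcyfg celtw acgmv brpz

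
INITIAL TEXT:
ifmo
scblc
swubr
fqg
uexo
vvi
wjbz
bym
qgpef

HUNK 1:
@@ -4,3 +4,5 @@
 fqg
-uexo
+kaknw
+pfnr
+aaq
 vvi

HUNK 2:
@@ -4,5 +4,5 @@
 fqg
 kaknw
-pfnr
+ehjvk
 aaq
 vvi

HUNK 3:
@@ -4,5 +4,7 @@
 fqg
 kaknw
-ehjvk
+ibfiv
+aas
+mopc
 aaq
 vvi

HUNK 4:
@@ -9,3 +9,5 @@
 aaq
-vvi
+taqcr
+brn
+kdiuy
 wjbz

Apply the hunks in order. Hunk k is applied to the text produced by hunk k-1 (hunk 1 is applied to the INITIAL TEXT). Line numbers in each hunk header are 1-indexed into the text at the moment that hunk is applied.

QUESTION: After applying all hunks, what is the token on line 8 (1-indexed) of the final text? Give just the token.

Hunk 1: at line 4 remove [uexo] add [kaknw,pfnr,aaq] -> 11 lines: ifmo scblc swubr fqg kaknw pfnr aaq vvi wjbz bym qgpef
Hunk 2: at line 4 remove [pfnr] add [ehjvk] -> 11 lines: ifmo scblc swubr fqg kaknw ehjvk aaq vvi wjbz bym qgpef
Hunk 3: at line 4 remove [ehjvk] add [ibfiv,aas,mopc] -> 13 lines: ifmo scblc swubr fqg kaknw ibfiv aas mopc aaq vvi wjbz bym qgpef
Hunk 4: at line 9 remove [vvi] add [taqcr,brn,kdiuy] -> 15 lines: ifmo scblc swubr fqg kaknw ibfiv aas mopc aaq taqcr brn kdiuy wjbz bym qgpef
Final line 8: mopc

Answer: mopc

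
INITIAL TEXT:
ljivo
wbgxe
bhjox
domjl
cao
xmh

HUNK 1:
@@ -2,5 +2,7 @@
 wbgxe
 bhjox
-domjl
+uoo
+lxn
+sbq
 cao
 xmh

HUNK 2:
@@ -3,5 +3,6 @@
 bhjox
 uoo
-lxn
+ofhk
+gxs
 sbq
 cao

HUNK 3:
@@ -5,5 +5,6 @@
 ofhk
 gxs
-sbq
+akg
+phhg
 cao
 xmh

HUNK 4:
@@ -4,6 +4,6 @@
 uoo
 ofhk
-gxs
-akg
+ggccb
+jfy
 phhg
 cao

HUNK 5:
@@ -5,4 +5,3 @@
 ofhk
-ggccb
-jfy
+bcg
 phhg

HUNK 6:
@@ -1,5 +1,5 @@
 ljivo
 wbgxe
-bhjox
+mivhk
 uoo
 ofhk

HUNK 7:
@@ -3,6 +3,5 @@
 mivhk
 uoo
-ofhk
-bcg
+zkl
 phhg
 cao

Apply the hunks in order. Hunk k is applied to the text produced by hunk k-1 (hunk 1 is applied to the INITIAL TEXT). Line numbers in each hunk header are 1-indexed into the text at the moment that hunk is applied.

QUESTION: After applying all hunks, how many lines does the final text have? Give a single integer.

Answer: 8

Derivation:
Hunk 1: at line 2 remove [domjl] add [uoo,lxn,sbq] -> 8 lines: ljivo wbgxe bhjox uoo lxn sbq cao xmh
Hunk 2: at line 3 remove [lxn] add [ofhk,gxs] -> 9 lines: ljivo wbgxe bhjox uoo ofhk gxs sbq cao xmh
Hunk 3: at line 5 remove [sbq] add [akg,phhg] -> 10 lines: ljivo wbgxe bhjox uoo ofhk gxs akg phhg cao xmh
Hunk 4: at line 4 remove [gxs,akg] add [ggccb,jfy] -> 10 lines: ljivo wbgxe bhjox uoo ofhk ggccb jfy phhg cao xmh
Hunk 5: at line 5 remove [ggccb,jfy] add [bcg] -> 9 lines: ljivo wbgxe bhjox uoo ofhk bcg phhg cao xmh
Hunk 6: at line 1 remove [bhjox] add [mivhk] -> 9 lines: ljivo wbgxe mivhk uoo ofhk bcg phhg cao xmh
Hunk 7: at line 3 remove [ofhk,bcg] add [zkl] -> 8 lines: ljivo wbgxe mivhk uoo zkl phhg cao xmh
Final line count: 8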